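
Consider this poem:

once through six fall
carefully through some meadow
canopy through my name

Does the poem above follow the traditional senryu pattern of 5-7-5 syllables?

Line 1: "once through six fall": 1+1+1+1 = 4 (expected 5)
Line 2: "carefully through some meadow": 3+1+1+2 = 7 ✓
Line 3: "canopy through my name": 3+1+1+1 = 6 (expected 5)

No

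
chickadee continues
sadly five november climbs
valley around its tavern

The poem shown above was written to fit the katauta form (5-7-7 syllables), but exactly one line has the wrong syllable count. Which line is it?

Line 1

Line 1: "chickadee continues": 3+3 = 6 (expected 5)
Line 2: "sadly five november climbs": 2+1+3+1 = 7 ✓
Line 3: "valley around its tavern": 2+2+1+2 = 7 ✓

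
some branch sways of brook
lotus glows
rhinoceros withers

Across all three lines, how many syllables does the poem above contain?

14

Line 1: some(1) + branch(1) + sways(1) + of(1) + brook(1) = 5
Line 2: lotus(2) + glows(1) = 3
Line 3: rhinoceros(4) + withers(2) = 6
Total: 5 + 3 + 6 = 14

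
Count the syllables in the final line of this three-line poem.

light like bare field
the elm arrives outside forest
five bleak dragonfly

The final line: five (1), bleak (1), dragonfly (3) → 5

5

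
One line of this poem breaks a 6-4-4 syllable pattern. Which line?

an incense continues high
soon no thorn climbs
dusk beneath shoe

Line 1: an(1) + incense(2) + continues(3) + high(1) = 7 (expected 6)
Line 2: soon(1) + no(1) + thorn(1) + climbs(1) = 4 ✓
Line 3: dusk(1) + beneath(2) + shoe(1) = 4 ✓

Line 1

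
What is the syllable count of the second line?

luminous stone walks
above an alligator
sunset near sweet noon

The second line: above(2) + an(1) + alligator(4) = 7

7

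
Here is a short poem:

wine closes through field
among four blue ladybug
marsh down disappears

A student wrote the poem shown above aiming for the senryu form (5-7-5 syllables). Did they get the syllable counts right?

Line 1: "wine closes through field": 1+2+1+1 = 5 ✓
Line 2: "among four blue ladybug": 2+1+1+3 = 7 ✓
Line 3: "marsh down disappears": 1+1+3 = 5 ✓

Yes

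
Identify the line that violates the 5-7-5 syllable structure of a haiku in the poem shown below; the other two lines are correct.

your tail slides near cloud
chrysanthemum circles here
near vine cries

The third line

Line 1: "your tail slides near cloud": 1+1+1+1+1 = 5 ✓
Line 2: "chrysanthemum circles here": 4+2+1 = 7 ✓
Line 3: "near vine cries": 1+1+1 = 3 (expected 5)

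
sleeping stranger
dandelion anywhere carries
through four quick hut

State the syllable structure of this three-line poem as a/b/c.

4/9/4

Line 1: "sleeping stranger": 2+2 = 4
Line 2: "dandelion anywhere carries": 4+3+2 = 9
Line 3: "through four quick hut": 1+1+1+1 = 4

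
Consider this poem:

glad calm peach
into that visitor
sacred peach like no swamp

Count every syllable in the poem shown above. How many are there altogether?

15

Line 1: glad (1), calm (1), peach (1) → 3
Line 2: into (2), that (1), visitor (3) → 6
Line 3: sacred (2), peach (1), like (1), no (1), swamp (1) → 6
Total: 3 + 6 + 6 = 15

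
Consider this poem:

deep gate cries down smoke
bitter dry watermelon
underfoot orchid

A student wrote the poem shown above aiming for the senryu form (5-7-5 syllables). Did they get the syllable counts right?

Line 1: deep(1) + gate(1) + cries(1) + down(1) + smoke(1) = 5 ✓
Line 2: bitter(2) + dry(1) + watermelon(4) = 7 ✓
Line 3: underfoot(3) + orchid(2) = 5 ✓

Yes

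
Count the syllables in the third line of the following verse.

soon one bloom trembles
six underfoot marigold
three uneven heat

5

The third line: three (1), uneven (3), heat (1) → 5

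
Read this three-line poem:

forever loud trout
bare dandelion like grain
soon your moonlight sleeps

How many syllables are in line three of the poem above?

5

Line three: soon (1), your (1), moonlight (2), sleeps (1) → 5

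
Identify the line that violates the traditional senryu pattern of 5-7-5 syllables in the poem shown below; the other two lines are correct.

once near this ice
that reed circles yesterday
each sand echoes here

The first line

Line 1: "once near this ice": 1+1+1+1 = 4 (expected 5)
Line 2: "that reed circles yesterday": 1+1+2+3 = 7 ✓
Line 3: "each sand echoes here": 1+1+2+1 = 5 ✓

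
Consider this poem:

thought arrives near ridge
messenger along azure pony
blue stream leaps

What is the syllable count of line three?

Line three: "blue stream leaps": 1+1+1 = 3

3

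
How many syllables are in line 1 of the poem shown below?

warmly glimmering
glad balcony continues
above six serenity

5

Line 1: "warmly glimmering": 2+3 = 5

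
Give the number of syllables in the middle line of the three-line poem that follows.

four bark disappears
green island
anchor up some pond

3

The middle line: "green island": 1+2 = 3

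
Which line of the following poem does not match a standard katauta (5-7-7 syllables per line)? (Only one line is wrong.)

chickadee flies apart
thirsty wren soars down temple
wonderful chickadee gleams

Line 1

Line 1: chickadee(3) + flies(1) + apart(2) = 6 (expected 5)
Line 2: thirsty(2) + wren(1) + soars(1) + down(1) + temple(2) = 7 ✓
Line 3: wonderful(3) + chickadee(3) + gleams(1) = 7 ✓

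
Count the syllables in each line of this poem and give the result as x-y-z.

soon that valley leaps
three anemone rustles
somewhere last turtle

5-7-5

Line 1: soon(1) + that(1) + valley(2) + leaps(1) = 5
Line 2: three(1) + anemone(4) + rustles(2) = 7
Line 3: somewhere(2) + last(1) + turtle(2) = 5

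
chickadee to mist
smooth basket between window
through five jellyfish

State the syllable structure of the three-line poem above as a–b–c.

Line 1: chickadee(3) + to(1) + mist(1) = 5
Line 2: smooth(1) + basket(2) + between(2) + window(2) = 7
Line 3: through(1) + five(1) + jellyfish(3) = 5

5–7–5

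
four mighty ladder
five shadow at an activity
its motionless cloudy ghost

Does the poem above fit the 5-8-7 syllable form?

No

Line 1: four(1) + mighty(2) + ladder(2) = 5 ✓
Line 2: five(1) + shadow(2) + at(1) + an(1) + activity(4) = 9 (expected 8)
Line 3: its(1) + motionless(3) + cloudy(2) + ghost(1) = 7 ✓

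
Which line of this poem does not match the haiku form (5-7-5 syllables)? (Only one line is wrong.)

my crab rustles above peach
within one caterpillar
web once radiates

Line 1

Line 1: my (1), crab (1), rustles (2), above (2), peach (1) → 7 (expected 5)
Line 2: within (2), one (1), caterpillar (4) → 7 ✓
Line 3: web (1), once (1), radiates (3) → 5 ✓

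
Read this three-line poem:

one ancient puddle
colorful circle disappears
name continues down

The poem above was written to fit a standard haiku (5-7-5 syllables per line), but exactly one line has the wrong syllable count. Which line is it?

Line 2

Line 1: "one ancient puddle": 1+2+2 = 5 ✓
Line 2: "colorful circle disappears": 3+2+3 = 8 (expected 7)
Line 3: "name continues down": 1+3+1 = 5 ✓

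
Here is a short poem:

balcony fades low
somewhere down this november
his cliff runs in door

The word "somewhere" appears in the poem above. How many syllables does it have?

2

"somewhere" has 2 syllables.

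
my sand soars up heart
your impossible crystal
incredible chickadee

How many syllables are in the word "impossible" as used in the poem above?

4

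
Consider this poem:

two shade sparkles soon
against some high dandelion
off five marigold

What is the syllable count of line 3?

Line 3: off(1) + five(1) + marigold(3) = 5

5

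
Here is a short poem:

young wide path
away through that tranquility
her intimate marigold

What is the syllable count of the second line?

The second line: away(2) + through(1) + that(1) + tranquility(4) = 8

8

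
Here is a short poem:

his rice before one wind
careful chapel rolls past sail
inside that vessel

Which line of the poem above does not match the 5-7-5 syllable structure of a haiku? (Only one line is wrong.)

The first line

Line 1: "his rice before one wind": 1+1+2+1+1 = 6 (expected 5)
Line 2: "careful chapel rolls past sail": 2+2+1+1+1 = 7 ✓
Line 3: "inside that vessel": 2+1+2 = 5 ✓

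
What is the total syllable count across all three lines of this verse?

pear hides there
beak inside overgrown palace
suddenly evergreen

17

Line 1: "pear hides there": 1+1+1 = 3
Line 2: "beak inside overgrown palace": 1+2+3+2 = 8
Line 3: "suddenly evergreen": 3+3 = 6
Total: 3 + 8 + 6 = 17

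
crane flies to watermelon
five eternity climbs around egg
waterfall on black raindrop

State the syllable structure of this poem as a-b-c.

7-9-7

Line 1: crane (1), flies (1), to (1), watermelon (4) → 7
Line 2: five (1), eternity (4), climbs (1), around (2), egg (1) → 9
Line 3: waterfall (3), on (1), black (1), raindrop (2) → 7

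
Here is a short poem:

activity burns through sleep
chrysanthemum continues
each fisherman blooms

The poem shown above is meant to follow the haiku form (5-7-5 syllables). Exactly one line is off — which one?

The first line

Line 1: activity(4) + burns(1) + through(1) + sleep(1) = 7 (expected 5)
Line 2: chrysanthemum(4) + continues(3) = 7 ✓
Line 3: each(1) + fisherman(3) + blooms(1) = 5 ✓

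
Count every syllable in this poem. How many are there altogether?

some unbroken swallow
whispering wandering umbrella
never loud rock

19

Line 1: some(1) + unbroken(3) + swallow(2) = 6
Line 2: whispering(3) + wandering(3) + umbrella(3) = 9
Line 3: never(2) + loud(1) + rock(1) = 4
Total: 6 + 9 + 4 = 19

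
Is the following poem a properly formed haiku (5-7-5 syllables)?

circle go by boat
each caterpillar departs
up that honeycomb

Yes

Line 1: circle(2) + go(1) + by(1) + boat(1) = 5 ✓
Line 2: each(1) + caterpillar(4) + departs(2) = 7 ✓
Line 3: up(1) + that(1) + honeycomb(3) = 5 ✓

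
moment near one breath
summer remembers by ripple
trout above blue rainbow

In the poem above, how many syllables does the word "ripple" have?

"ripple" has 2 syllables.

2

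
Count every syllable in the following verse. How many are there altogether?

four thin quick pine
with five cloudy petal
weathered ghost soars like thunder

Line 1: "four thin quick pine": 1+1+1+1 = 4
Line 2: "with five cloudy petal": 1+1+2+2 = 6
Line 3: "weathered ghost soars like thunder": 2+1+1+1+2 = 7
Total: 4 + 6 + 7 = 17

17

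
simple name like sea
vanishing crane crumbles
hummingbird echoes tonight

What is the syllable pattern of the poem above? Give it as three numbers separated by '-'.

Line 1: "simple name like sea": 2+1+1+1 = 5
Line 2: "vanishing crane crumbles": 3+1+2 = 6
Line 3: "hummingbird echoes tonight": 3+2+2 = 7

5-6-7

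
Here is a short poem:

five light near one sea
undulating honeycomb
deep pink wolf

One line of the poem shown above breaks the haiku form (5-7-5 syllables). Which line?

Line 1: five(1) + light(1) + near(1) + one(1) + sea(1) = 5 ✓
Line 2: undulating(4) + honeycomb(3) = 7 ✓
Line 3: deep(1) + pink(1) + wolf(1) = 3 (expected 5)

The third line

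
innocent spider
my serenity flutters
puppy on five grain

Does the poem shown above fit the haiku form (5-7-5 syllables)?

Line 1: innocent(3) + spider(2) = 5 ✓
Line 2: my(1) + serenity(4) + flutters(2) = 7 ✓
Line 3: puppy(2) + on(1) + five(1) + grain(1) = 5 ✓

Yes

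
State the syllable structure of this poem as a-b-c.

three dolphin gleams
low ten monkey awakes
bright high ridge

4-6-3

Line 1: "three dolphin gleams": 1+2+1 = 4
Line 2: "low ten monkey awakes": 1+1+2+2 = 6
Line 3: "bright high ridge": 1+1+1 = 3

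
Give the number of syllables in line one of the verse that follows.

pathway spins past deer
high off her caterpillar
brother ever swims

5

Line one: "pathway spins past deer": 2+1+1+1 = 5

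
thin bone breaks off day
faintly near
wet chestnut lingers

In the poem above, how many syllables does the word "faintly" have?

2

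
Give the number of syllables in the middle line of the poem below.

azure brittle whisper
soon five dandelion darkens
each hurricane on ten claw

The middle line: "soon five dandelion darkens": 1+1+4+2 = 8

8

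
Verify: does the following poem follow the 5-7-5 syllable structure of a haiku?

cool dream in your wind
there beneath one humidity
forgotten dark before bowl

Line 1: cool (1), dream (1), in (1), your (1), wind (1) → 5 ✓
Line 2: there (1), beneath (2), one (1), humidity (4) → 8 (expected 7)
Line 3: forgotten (3), dark (1), before (2), bowl (1) → 7 (expected 5)

No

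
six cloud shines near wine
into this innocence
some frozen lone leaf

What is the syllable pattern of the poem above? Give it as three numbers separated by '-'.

Line 1: six(1) + cloud(1) + shines(1) + near(1) + wine(1) = 5
Line 2: into(2) + this(1) + innocence(3) = 6
Line 3: some(1) + frozen(2) + lone(1) + leaf(1) = 5

5-6-5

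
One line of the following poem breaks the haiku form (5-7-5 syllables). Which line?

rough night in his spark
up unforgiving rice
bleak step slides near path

Line 1: "rough night in his spark": 1+1+1+1+1 = 5 ✓
Line 2: "up unforgiving rice": 1+4+1 = 6 (expected 7)
Line 3: "bleak step slides near path": 1+1+1+1+1 = 5 ✓

Line 2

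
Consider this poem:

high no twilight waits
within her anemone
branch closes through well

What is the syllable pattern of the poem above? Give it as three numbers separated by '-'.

5-7-5

Line 1: high(1) + no(1) + twilight(2) + waits(1) = 5
Line 2: within(2) + her(1) + anemone(4) = 7
Line 3: branch(1) + closes(2) + through(1) + well(1) = 5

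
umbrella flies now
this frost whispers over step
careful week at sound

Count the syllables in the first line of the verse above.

5

The first line: umbrella (3), flies (1), now (1) → 5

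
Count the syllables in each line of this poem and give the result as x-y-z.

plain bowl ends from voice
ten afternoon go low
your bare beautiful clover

Line 1: plain(1) + bowl(1) + ends(1) + from(1) + voice(1) = 5
Line 2: ten(1) + afternoon(3) + go(1) + low(1) = 6
Line 3: your(1) + bare(1) + beautiful(3) + clover(2) = 7

5-6-7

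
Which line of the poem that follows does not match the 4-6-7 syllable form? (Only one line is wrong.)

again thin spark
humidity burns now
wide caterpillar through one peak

The third line

Line 1: again(2) + thin(1) + spark(1) = 4 ✓
Line 2: humidity(4) + burns(1) + now(1) = 6 ✓
Line 3: wide(1) + caterpillar(4) + through(1) + one(1) + peak(1) = 8 (expected 7)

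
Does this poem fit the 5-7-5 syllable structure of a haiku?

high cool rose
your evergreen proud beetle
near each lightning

Line 1: "high cool rose": 1+1+1 = 3 (expected 5)
Line 2: "your evergreen proud beetle": 1+3+1+2 = 7 ✓
Line 3: "near each lightning": 1+1+2 = 4 (expected 5)

No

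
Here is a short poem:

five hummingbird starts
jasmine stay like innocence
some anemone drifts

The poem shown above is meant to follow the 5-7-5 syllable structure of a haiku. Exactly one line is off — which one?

The third line

Line 1: five(1) + hummingbird(3) + starts(1) = 5 ✓
Line 2: jasmine(2) + stay(1) + like(1) + innocence(3) = 7 ✓
Line 3: some(1) + anemone(4) + drifts(1) = 6 (expected 5)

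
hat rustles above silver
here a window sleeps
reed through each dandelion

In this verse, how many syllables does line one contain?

Line one: "hat rustles above silver": 1+2+2+2 = 7

7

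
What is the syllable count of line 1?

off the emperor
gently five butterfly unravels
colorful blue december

Line 1: "off the emperor": 1+1+3 = 5

5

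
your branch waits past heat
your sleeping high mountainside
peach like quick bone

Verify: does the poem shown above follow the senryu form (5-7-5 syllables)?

Line 1: your(1) + branch(1) + waits(1) + past(1) + heat(1) = 5 ✓
Line 2: your(1) + sleeping(2) + high(1) + mountainside(3) = 7 ✓
Line 3: peach(1) + like(1) + quick(1) + bone(1) = 4 (expected 5)

No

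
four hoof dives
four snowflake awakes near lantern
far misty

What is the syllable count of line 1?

Line 1: four(1) + hoof(1) + dives(1) = 3

3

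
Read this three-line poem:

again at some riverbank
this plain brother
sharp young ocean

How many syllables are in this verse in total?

Line 1: again(2) + at(1) + some(1) + riverbank(3) = 7
Line 2: this(1) + plain(1) + brother(2) = 4
Line 3: sharp(1) + young(1) + ocean(2) = 4
Total: 7 + 4 + 4 = 15

15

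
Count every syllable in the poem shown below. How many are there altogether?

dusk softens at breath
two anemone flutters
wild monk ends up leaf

17

Line 1: dusk (1), softens (2), at (1), breath (1) → 5
Line 2: two (1), anemone (4), flutters (2) → 7
Line 3: wild (1), monk (1), ends (1), up (1), leaf (1) → 5
Total: 5 + 7 + 5 = 17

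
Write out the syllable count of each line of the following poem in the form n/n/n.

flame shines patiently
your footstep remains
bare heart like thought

5/5/4

Line 1: flame(1) + shines(1) + patiently(3) = 5
Line 2: your(1) + footstep(2) + remains(2) = 5
Line 3: bare(1) + heart(1) + like(1) + thought(1) = 4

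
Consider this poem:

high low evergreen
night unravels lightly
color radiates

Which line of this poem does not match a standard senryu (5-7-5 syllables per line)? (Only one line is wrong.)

Line 1: high(1) + low(1) + evergreen(3) = 5 ✓
Line 2: night(1) + unravels(3) + lightly(2) = 6 (expected 7)
Line 3: color(2) + radiates(3) = 5 ✓

Line 2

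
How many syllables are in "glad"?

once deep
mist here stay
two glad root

1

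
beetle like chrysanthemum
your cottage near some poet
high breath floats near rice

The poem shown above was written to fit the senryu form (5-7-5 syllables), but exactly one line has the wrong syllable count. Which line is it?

Line 1: beetle(2) + like(1) + chrysanthemum(4) = 7 (expected 5)
Line 2: your(1) + cottage(2) + near(1) + some(1) + poet(2) = 7 ✓
Line 3: high(1) + breath(1) + floats(1) + near(1) + rice(1) = 5 ✓

The first line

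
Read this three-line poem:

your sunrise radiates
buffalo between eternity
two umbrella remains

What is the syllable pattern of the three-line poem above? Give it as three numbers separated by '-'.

6-9-6

Line 1: your(1) + sunrise(2) + radiates(3) = 6
Line 2: buffalo(3) + between(2) + eternity(4) = 9
Line 3: two(1) + umbrella(3) + remains(2) = 6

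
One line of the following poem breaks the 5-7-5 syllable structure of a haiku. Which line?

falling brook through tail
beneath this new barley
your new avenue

The second line

Line 1: falling(2) + brook(1) + through(1) + tail(1) = 5 ✓
Line 2: beneath(2) + this(1) + new(1) + barley(2) = 6 (expected 7)
Line 3: your(1) + new(1) + avenue(3) = 5 ✓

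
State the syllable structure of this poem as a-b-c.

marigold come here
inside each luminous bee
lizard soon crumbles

5-7-5

Line 1: "marigold come here": 3+1+1 = 5
Line 2: "inside each luminous bee": 2+1+3+1 = 7
Line 3: "lizard soon crumbles": 2+1+2 = 5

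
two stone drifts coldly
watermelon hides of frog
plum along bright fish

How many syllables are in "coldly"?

"coldly" has 2 syllables.

2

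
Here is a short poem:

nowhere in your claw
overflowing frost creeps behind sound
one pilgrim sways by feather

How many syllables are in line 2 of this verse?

Line 2: overflowing (4), frost (1), creeps (1), behind (2), sound (1) → 9

9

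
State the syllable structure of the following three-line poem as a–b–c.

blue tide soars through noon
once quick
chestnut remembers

Line 1: blue(1) + tide(1) + soars(1) + through(1) + noon(1) = 5
Line 2: once(1) + quick(1) = 2
Line 3: chestnut(2) + remembers(3) = 5

5–2–5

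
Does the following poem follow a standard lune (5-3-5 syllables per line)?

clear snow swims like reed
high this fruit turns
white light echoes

Line 1: clear(1) + snow(1) + swims(1) + like(1) + reed(1) = 5 ✓
Line 2: high(1) + this(1) + fruit(1) + turns(1) = 4 (expected 3)
Line 3: white(1) + light(1) + echoes(2) = 4 (expected 5)

No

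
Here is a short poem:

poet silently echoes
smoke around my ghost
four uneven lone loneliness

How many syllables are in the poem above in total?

20

Line 1: "poet silently echoes": 2+3+2 = 7
Line 2: "smoke around my ghost": 1+2+1+1 = 5
Line 3: "four uneven lone loneliness": 1+3+1+3 = 8
Total: 7 + 5 + 8 = 20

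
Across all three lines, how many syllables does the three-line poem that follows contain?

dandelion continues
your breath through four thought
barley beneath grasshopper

Line 1: dandelion(4) + continues(3) = 7
Line 2: your(1) + breath(1) + through(1) + four(1) + thought(1) = 5
Line 3: barley(2) + beneath(2) + grasshopper(3) = 7
Total: 7 + 5 + 7 = 19

19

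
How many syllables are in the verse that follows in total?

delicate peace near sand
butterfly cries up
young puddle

Line 1: "delicate peace near sand": 3+1+1+1 = 6
Line 2: "butterfly cries up": 3+1+1 = 5
Line 3: "young puddle": 1+2 = 3
Total: 6 + 5 + 3 = 14

14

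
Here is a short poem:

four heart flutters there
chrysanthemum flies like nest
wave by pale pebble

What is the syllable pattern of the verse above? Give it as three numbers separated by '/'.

5/7/5

Line 1: "four heart flutters there": 1+1+2+1 = 5
Line 2: "chrysanthemum flies like nest": 4+1+1+1 = 7
Line 3: "wave by pale pebble": 1+1+1+2 = 5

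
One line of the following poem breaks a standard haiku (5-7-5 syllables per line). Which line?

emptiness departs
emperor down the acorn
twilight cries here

Line 3

Line 1: emptiness (3), departs (2) → 5 ✓
Line 2: emperor (3), down (1), the (1), acorn (2) → 7 ✓
Line 3: twilight (2), cries (1), here (1) → 4 (expected 5)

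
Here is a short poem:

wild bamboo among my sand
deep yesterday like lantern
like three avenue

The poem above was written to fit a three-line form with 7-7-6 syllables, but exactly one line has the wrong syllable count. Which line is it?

The third line

Line 1: wild(1) + bamboo(2) + among(2) + my(1) + sand(1) = 7 ✓
Line 2: deep(1) + yesterday(3) + like(1) + lantern(2) = 7 ✓
Line 3: like(1) + three(1) + avenue(3) = 5 (expected 6)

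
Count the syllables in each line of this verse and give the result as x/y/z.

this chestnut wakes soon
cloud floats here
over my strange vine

Line 1: this(1) + chestnut(2) + wakes(1) + soon(1) = 5
Line 2: cloud(1) + floats(1) + here(1) = 3
Line 3: over(2) + my(1) + strange(1) + vine(1) = 5

5/3/5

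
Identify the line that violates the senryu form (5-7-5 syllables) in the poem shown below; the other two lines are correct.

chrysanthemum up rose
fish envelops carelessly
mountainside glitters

Line 1: chrysanthemum(4) + up(1) + rose(1) = 6 (expected 5)
Line 2: fish(1) + envelops(3) + carelessly(3) = 7 ✓
Line 3: mountainside(3) + glitters(2) = 5 ✓

The first line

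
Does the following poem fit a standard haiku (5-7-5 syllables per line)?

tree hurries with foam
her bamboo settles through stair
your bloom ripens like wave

No

Line 1: tree (1), hurries (2), with (1), foam (1) → 5 ✓
Line 2: her (1), bamboo (2), settles (2), through (1), stair (1) → 7 ✓
Line 3: your (1), bloom (1), ripens (2), like (1), wave (1) → 6 (expected 5)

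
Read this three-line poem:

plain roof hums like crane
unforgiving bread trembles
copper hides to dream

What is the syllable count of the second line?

The second line: unforgiving(4) + bread(1) + trembles(2) = 7

7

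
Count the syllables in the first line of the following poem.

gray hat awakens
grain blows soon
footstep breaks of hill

The first line: gray (1), hat (1), awakens (3) → 5

5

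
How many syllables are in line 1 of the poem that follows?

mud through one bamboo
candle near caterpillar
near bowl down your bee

Line 1: mud (1), through (1), one (1), bamboo (2) → 5

5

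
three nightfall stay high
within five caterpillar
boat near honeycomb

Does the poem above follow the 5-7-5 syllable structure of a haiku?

Line 1: three (1), nightfall (2), stay (1), high (1) → 5 ✓
Line 2: within (2), five (1), caterpillar (4) → 7 ✓
Line 3: boat (1), near (1), honeycomb (3) → 5 ✓

Yes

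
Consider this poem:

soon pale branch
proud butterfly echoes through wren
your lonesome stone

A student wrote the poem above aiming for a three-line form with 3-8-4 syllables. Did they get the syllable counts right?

Yes

Line 1: soon (1), pale (1), branch (1) → 3 ✓
Line 2: proud (1), butterfly (3), echoes (2), through (1), wren (1) → 8 ✓
Line 3: your (1), lonesome (2), stone (1) → 4 ✓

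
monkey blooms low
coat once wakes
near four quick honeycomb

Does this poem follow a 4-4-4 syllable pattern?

Line 1: monkey (2), blooms (1), low (1) → 4 ✓
Line 2: coat (1), once (1), wakes (1) → 3 (expected 4)
Line 3: near (1), four (1), quick (1), honeycomb (3) → 6 (expected 4)

No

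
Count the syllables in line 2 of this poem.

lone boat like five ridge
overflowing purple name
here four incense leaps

7

Line 2: overflowing (4), purple (2), name (1) → 7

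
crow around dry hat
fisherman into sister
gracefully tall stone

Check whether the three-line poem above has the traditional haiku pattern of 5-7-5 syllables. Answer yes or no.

Yes

Line 1: crow (1), around (2), dry (1), hat (1) → 5 ✓
Line 2: fisherman (3), into (2), sister (2) → 7 ✓
Line 3: gracefully (3), tall (1), stone (1) → 5 ✓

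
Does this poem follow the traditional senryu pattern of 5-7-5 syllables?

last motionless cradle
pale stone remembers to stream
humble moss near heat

Line 1: "last motionless cradle": 1+3+2 = 6 (expected 5)
Line 2: "pale stone remembers to stream": 1+1+3+1+1 = 7 ✓
Line 3: "humble moss near heat": 2+1+1+1 = 5 ✓

No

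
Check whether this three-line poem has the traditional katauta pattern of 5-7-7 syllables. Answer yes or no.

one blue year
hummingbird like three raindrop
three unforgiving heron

Line 1: "one blue year": 1+1+1 = 3 (expected 5)
Line 2: "hummingbird like three raindrop": 3+1+1+2 = 7 ✓
Line 3: "three unforgiving heron": 1+4+2 = 7 ✓

No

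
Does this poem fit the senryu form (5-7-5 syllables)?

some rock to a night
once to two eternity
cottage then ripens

Line 1: some (1), rock (1), to (1), a (1), night (1) → 5 ✓
Line 2: once (1), to (1), two (1), eternity (4) → 7 ✓
Line 3: cottage (2), then (1), ripens (2) → 5 ✓

Yes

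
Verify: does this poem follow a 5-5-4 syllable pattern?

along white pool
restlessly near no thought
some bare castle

No

Line 1: "along white pool": 2+1+1 = 4 (expected 5)
Line 2: "restlessly near no thought": 3+1+1+1 = 6 (expected 5)
Line 3: "some bare castle": 1+1+2 = 4 ✓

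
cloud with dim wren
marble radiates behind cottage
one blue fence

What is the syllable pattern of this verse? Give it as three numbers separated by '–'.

Line 1: cloud (1), with (1), dim (1), wren (1) → 4
Line 2: marble (2), radiates (3), behind (2), cottage (2) → 9
Line 3: one (1), blue (1), fence (1) → 3

4–9–3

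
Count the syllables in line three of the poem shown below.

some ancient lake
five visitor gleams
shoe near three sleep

4

Line three: shoe(1) + near(1) + three(1) + sleep(1) = 4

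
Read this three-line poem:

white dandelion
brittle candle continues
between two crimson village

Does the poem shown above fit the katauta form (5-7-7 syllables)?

Yes

Line 1: white(1) + dandelion(4) = 5 ✓
Line 2: brittle(2) + candle(2) + continues(3) = 7 ✓
Line 3: between(2) + two(1) + crimson(2) + village(2) = 7 ✓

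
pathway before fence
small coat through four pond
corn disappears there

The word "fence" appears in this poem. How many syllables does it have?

1

"fence" has 1 syllable.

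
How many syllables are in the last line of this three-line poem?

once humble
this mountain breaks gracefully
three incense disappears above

The last line: three (1), incense (2), disappears (3), above (2) → 8

8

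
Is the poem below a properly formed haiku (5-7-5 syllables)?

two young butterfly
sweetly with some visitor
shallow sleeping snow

Yes

Line 1: two(1) + young(1) + butterfly(3) = 5 ✓
Line 2: sweetly(2) + with(1) + some(1) + visitor(3) = 7 ✓
Line 3: shallow(2) + sleeping(2) + snow(1) = 5 ✓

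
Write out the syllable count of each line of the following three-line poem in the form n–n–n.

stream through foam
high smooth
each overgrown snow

3–2–5

Line 1: stream (1), through (1), foam (1) → 3
Line 2: high (1), smooth (1) → 2
Line 3: each (1), overgrown (3), snow (1) → 5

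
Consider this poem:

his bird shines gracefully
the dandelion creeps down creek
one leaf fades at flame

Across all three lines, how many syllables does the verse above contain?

19

Line 1: his(1) + bird(1) + shines(1) + gracefully(3) = 6
Line 2: the(1) + dandelion(4) + creeps(1) + down(1) + creek(1) = 8
Line 3: one(1) + leaf(1) + fades(1) + at(1) + flame(1) = 5
Total: 6 + 8 + 5 = 19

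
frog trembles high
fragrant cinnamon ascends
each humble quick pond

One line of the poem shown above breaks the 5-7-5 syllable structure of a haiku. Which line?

Line 1

Line 1: "frog trembles high": 1+2+1 = 4 (expected 5)
Line 2: "fragrant cinnamon ascends": 2+3+2 = 7 ✓
Line 3: "each humble quick pond": 1+2+1+1 = 5 ✓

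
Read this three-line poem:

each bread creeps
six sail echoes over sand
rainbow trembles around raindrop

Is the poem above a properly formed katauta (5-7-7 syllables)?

Line 1: each (1), bread (1), creeps (1) → 3 (expected 5)
Line 2: six (1), sail (1), echoes (2), over (2), sand (1) → 7 ✓
Line 3: rainbow (2), trembles (2), around (2), raindrop (2) → 8 (expected 7)

No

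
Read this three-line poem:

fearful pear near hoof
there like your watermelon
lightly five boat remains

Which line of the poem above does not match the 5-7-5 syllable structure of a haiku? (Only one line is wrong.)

Line 1: fearful(2) + pear(1) + near(1) + hoof(1) = 5 ✓
Line 2: there(1) + like(1) + your(1) + watermelon(4) = 7 ✓
Line 3: lightly(2) + five(1) + boat(1) + remains(2) = 6 (expected 5)

Line 3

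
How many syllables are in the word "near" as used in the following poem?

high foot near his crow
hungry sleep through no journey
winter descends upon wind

1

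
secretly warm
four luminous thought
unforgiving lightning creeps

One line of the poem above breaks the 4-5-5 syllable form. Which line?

Line 1: secretly (3), warm (1) → 4 ✓
Line 2: four (1), luminous (3), thought (1) → 5 ✓
Line 3: unforgiving (4), lightning (2), creeps (1) → 7 (expected 5)

Line 3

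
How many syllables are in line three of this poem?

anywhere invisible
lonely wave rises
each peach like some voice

5

Line three: "each peach like some voice": 1+1+1+1+1 = 5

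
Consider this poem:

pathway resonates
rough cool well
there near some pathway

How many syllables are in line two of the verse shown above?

Line two: rough (1), cool (1), well (1) → 3

3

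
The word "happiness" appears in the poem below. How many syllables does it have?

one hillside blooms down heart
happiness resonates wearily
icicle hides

3

"happiness" has 3 syllables.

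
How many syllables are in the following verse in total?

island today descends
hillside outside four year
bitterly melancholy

19

Line 1: island(2) + today(2) + descends(2) = 6
Line 2: hillside(2) + outside(2) + four(1) + year(1) = 6
Line 3: bitterly(3) + melancholy(4) = 7
Total: 6 + 6 + 7 = 19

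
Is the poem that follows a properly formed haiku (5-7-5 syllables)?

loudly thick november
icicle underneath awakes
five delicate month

No

Line 1: loudly (2), thick (1), november (3) → 6 (expected 5)
Line 2: icicle (3), underneath (3), awakes (2) → 8 (expected 7)
Line 3: five (1), delicate (3), month (1) → 5 ✓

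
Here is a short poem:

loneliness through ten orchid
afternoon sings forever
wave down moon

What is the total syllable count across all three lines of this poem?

Line 1: loneliness (3), through (1), ten (1), orchid (2) → 7
Line 2: afternoon (3), sings (1), forever (3) → 7
Line 3: wave (1), down (1), moon (1) → 3
Total: 7 + 7 + 3 = 17

17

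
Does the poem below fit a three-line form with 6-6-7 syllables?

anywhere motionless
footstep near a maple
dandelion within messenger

Line 1: anywhere(3) + motionless(3) = 6 ✓
Line 2: footstep(2) + near(1) + a(1) + maple(2) = 6 ✓
Line 3: dandelion(4) + within(2) + messenger(3) = 9 (expected 7)

No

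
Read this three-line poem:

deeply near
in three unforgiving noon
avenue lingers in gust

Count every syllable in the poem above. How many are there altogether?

Line 1: deeply (2), near (1) → 3
Line 2: in (1), three (1), unforgiving (4), noon (1) → 7
Line 3: avenue (3), lingers (2), in (1), gust (1) → 7
Total: 3 + 7 + 7 = 17

17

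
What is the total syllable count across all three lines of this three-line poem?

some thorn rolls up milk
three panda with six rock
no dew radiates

Line 1: some (1), thorn (1), rolls (1), up (1), milk (1) → 5
Line 2: three (1), panda (2), with (1), six (1), rock (1) → 6
Line 3: no (1), dew (1), radiates (3) → 5
Total: 5 + 6 + 5 = 16

16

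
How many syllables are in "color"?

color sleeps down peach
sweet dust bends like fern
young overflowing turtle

2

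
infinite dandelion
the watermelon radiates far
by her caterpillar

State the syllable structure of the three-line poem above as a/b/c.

Line 1: "infinite dandelion": 3+4 = 7
Line 2: "the watermelon radiates far": 1+4+3+1 = 9
Line 3: "by her caterpillar": 1+1+4 = 6

7/9/6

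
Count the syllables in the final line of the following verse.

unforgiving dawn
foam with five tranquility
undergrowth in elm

The final line: undergrowth (3), in (1), elm (1) → 5

5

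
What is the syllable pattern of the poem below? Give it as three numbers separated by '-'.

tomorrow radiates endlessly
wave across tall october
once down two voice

Line 1: tomorrow(3) + radiates(3) + endlessly(3) = 9
Line 2: wave(1) + across(2) + tall(1) + october(3) = 7
Line 3: once(1) + down(1) + two(1) + voice(1) = 4

9-7-4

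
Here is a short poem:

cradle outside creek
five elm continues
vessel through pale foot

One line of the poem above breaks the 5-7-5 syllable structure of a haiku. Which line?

Line 1: "cradle outside creek": 2+2+1 = 5 ✓
Line 2: "five elm continues": 1+1+3 = 5 (expected 7)
Line 3: "vessel through pale foot": 2+1+1+1 = 5 ✓

Line 2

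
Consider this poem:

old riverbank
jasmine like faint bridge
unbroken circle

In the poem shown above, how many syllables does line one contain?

Line one: old (1), riverbank (3) → 4

4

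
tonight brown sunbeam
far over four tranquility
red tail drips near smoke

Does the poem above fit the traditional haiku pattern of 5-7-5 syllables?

Line 1: tonight (2), brown (1), sunbeam (2) → 5 ✓
Line 2: far (1), over (2), four (1), tranquility (4) → 8 (expected 7)
Line 3: red (1), tail (1), drips (1), near (1), smoke (1) → 5 ✓

No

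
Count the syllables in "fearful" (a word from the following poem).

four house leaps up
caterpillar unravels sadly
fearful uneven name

2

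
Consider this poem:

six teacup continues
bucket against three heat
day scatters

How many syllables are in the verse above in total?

Line 1: six(1) + teacup(2) + continues(3) = 6
Line 2: bucket(2) + against(2) + three(1) + heat(1) = 6
Line 3: day(1) + scatters(2) = 3
Total: 6 + 6 + 3 = 15

15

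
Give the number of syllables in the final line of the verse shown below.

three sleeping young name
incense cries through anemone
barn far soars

3

The final line: barn(1) + far(1) + soars(1) = 3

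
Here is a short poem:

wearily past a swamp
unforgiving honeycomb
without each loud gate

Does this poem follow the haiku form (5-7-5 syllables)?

Line 1: wearily(3) + past(1) + a(1) + swamp(1) = 6 (expected 5)
Line 2: unforgiving(4) + honeycomb(3) = 7 ✓
Line 3: without(2) + each(1) + loud(1) + gate(1) = 5 ✓

No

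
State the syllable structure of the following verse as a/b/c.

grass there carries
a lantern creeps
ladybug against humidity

Line 1: "grass there carries": 1+1+2 = 4
Line 2: "a lantern creeps": 1+2+1 = 4
Line 3: "ladybug against humidity": 3+2+4 = 9

4/4/9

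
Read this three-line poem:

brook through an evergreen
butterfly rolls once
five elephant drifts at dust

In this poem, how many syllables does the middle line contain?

5

The middle line: "butterfly rolls once": 3+1+1 = 5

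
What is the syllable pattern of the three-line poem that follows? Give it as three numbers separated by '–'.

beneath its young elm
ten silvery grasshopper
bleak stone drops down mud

5–7–5

Line 1: beneath (2), its (1), young (1), elm (1) → 5
Line 2: ten (1), silvery (3), grasshopper (3) → 7
Line 3: bleak (1), stone (1), drops (1), down (1), mud (1) → 5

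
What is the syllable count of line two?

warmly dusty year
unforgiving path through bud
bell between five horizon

7

Line two: unforgiving(4) + path(1) + through(1) + bud(1) = 7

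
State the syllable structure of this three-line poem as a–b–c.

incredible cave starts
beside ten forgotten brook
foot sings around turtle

Line 1: incredible (4), cave (1), starts (1) → 6
Line 2: beside (2), ten (1), forgotten (3), brook (1) → 7
Line 3: foot (1), sings (1), around (2), turtle (2) → 6

6–7–6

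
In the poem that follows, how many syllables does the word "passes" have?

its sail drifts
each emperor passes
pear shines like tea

2

"passes" has 2 syllables.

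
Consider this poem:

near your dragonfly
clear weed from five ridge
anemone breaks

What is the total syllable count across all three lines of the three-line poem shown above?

Line 1: near(1) + your(1) + dragonfly(3) = 5
Line 2: clear(1) + weed(1) + from(1) + five(1) + ridge(1) = 5
Line 3: anemone(4) + breaks(1) = 5
Total: 5 + 5 + 5 = 15

15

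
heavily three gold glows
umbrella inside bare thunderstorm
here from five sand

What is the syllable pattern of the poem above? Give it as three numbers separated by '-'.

6-9-4

Line 1: heavily(3) + three(1) + gold(1) + glows(1) = 6
Line 2: umbrella(3) + inside(2) + bare(1) + thunderstorm(3) = 9
Line 3: here(1) + from(1) + five(1) + sand(1) = 4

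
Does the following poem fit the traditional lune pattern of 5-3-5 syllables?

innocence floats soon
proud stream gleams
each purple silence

Yes

Line 1: innocence (3), floats (1), soon (1) → 5 ✓
Line 2: proud (1), stream (1), gleams (1) → 3 ✓
Line 3: each (1), purple (2), silence (2) → 5 ✓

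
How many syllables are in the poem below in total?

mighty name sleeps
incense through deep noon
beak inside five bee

14

Line 1: mighty(2) + name(1) + sleeps(1) = 4
Line 2: incense(2) + through(1) + deep(1) + noon(1) = 5
Line 3: beak(1) + inside(2) + five(1) + bee(1) = 5
Total: 4 + 5 + 5 = 14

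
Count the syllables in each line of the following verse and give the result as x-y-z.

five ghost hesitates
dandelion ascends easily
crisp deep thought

Line 1: "five ghost hesitates": 1+1+3 = 5
Line 2: "dandelion ascends easily": 4+2+3 = 9
Line 3: "crisp deep thought": 1+1+1 = 3

5-9-3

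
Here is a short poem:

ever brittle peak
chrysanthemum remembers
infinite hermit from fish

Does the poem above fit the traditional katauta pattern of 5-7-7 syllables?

Line 1: "ever brittle peak": 2+2+1 = 5 ✓
Line 2: "chrysanthemum remembers": 4+3 = 7 ✓
Line 3: "infinite hermit from fish": 3+2+1+1 = 7 ✓

Yes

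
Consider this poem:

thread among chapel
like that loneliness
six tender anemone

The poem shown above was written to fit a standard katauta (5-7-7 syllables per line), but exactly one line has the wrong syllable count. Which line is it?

Line 1: "thread among chapel": 1+2+2 = 5 ✓
Line 2: "like that loneliness": 1+1+3 = 5 (expected 7)
Line 3: "six tender anemone": 1+2+4 = 7 ✓

Line 2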